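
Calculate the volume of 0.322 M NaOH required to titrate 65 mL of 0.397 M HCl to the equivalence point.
V_{base} = 80.1 mL

At equivalence: moles acid = moles base.
moles HCl = 0.397 M × 0.065 L = 0.025805 mol
V_NaOH = 0.025805 mol ÷ 0.322 M = 0.08014 L = 80.1 mL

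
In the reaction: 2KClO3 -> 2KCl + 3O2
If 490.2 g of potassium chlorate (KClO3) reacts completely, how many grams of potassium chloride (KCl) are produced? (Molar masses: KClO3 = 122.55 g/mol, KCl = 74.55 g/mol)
Moles of KClO3 = 490.2 g ÷ 122.55 g/mol = 4 mol
Mole ratio: 2 mol KCl / 2 mol KClO3
Moles of KCl = 4 × (2/2) = 4 mol
Mass of KCl = 4 mol × 74.55 g/mol = 298.2 g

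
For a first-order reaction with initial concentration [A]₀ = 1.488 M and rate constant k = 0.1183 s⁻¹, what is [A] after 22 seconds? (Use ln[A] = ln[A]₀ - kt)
0.1102 M

ln[A] = ln[A]₀ - k·t = ln(1.488) - (0.1183)·(22) = 0.3974 - 2.6026 = -2.2052
[A] = e^(-2.2052) = 0.1102 M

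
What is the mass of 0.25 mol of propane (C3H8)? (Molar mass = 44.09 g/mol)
Mass = 0.25 mol × 44.09 g/mol = 11.02 g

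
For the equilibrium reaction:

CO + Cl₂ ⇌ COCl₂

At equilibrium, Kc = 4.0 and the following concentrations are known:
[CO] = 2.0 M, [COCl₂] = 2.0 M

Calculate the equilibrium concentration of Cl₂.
[Cl₂] = 0.2500 M

Kc = ([COCl₂]) / ([CO] × [Cl₂]) = 4.0
[Cl₂]^1 = (product terms)/(Kc · other reactant terms) = 2 / (4.0 · 2) = 0.25
[Cl₂] = 0.2500 M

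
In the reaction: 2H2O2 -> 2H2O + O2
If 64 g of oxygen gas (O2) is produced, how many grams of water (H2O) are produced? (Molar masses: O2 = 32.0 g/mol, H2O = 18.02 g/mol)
Moles of O2 = 64 g ÷ 32.0 g/mol = 2 mol
Mole ratio: 2 mol H2O / 1 mol O2
Moles of H2O = 2 × (2/1) = 4 mol
Mass of H2O = 4 mol × 18.02 g/mol = 72.08 g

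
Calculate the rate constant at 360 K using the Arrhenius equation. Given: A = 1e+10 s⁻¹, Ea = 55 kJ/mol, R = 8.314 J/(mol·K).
1.05e+02 s⁻¹

k = A·exp(-Ea/(R·T)) = 1e+10·exp(-55000/(8.314·360)) = 1e+10·exp(-18.3760) = 1e+10·1.0457e-08 = 1.05e+02 s⁻¹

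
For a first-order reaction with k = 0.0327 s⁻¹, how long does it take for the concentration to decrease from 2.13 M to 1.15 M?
18.85 s

From ln[A] = ln[A]₀ - k·t: t = ln([A]₀/[A])/k = ln(2.13/1.15)/0.0327 = ln(1.8522)/0.0327 = 0.6164/0.0327 = 18.85 s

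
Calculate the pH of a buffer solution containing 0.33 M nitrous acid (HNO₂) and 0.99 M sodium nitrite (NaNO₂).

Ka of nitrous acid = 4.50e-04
pH = 3.82

pKa = -log(4.50e-04) = 3.35. pH = pKa + log([A⁻]/[HA]) = 3.35 + log(0.99/0.33)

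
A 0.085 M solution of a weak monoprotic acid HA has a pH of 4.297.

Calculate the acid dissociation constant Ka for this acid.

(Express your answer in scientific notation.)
K_a = 3.00e-08

[H⁺] = 10^(−pH) = 10^(−4.297) = 5.047e-05 M. For HA ⇌ H⁺ + A⁻, Ka = x²/(C − x) = (5.047e-05)²/(0.085 − 5.047e-05) = 3.00e-08.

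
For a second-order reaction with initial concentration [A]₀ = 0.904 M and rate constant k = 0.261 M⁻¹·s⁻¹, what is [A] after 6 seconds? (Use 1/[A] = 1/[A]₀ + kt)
0.3742 M

1/[A] = 1/[A]₀ + k·t = 1/0.904 + (0.261)·(6) = 1.1062 + 1.5660 = 2.6722
[A] = 1/2.6722 = 0.3742 M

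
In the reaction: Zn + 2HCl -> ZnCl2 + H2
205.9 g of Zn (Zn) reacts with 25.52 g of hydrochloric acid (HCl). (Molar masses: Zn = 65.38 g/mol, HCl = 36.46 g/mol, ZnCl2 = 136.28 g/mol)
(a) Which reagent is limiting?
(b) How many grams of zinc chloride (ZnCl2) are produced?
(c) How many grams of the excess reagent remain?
(a) HCl, (b) 47.69 g, (c) 183 g

Moles of Zn = 205.9 g ÷ 65.38 g/mol = 3.14928 mol
Moles of HCl = 25.52 g ÷ 36.46 g/mol = 0.699945 mol
Moles ÷ coefficient: Zn: 3.14928/1 = 3.149, HCl: 0.699945/2 = 0.35
(a) HCl has the smaller value, so HCl is the limiting reagent.
(b) Moles of ZnCl2 = 0.699945 mol HCl × (1/2) = 0.349973 mol; mass = 0.349973 mol × 136.28 g/mol = 47.69 g
(c) Zn consumed = 0.699945 × (1/2) = 0.349973 mol; remaining = 3.14928 − 0.349973 = 2.79931 mol; mass = 2.79931 mol × 65.38 g/mol = 183 g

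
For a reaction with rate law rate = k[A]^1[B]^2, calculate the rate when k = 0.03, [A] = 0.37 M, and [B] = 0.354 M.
0.001391 M/s

rate = k·[A]^1·[B]^2 = 0.03·(0.37)^1·(0.354)^2 = 0.03·0.37·0.125316 = 0.001391 M/s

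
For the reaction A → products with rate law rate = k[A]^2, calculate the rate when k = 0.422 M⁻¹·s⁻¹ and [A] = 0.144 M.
0.008751 M/s

rate = k·[A]^2 = 0.422·(0.144)^2 = 0.422·0.020736 = 0.008751 M/s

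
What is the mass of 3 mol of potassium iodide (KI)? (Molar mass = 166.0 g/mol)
Mass = 3 mol × 166.0 g/mol = 498 g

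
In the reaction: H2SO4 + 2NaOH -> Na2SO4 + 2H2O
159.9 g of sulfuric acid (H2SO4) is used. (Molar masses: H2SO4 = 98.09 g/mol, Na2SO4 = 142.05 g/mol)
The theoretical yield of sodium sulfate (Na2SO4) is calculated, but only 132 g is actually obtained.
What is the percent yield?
Moles of H2SO4 = 159.9 g ÷ 98.09 g/mol = 1.63014 mol
Mole ratio: 1 mol Na2SO4 / 1 mol H2SO4
Moles of Na2SO4 = 1.63014 × (1/1) = 1.63014 mol
Theoretical yield = 1.63014 mol × 142.05 g/mol = 231.56 g
Actual yield = 132 g
Percent yield = (132 / 231.56) × 100% = 57.0%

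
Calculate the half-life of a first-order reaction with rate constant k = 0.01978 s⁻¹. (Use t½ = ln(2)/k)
35.04 s

t½ = ln(2)/k = 0.6931/0.01978 = 35.04 s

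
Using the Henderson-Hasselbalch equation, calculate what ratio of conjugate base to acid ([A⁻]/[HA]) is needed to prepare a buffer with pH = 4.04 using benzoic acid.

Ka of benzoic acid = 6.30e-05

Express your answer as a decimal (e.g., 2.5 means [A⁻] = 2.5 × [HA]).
[A⁻]/[HA] = 0.691

pKa = −log(6.30e-05) = 4.2007. pH = pKa + log([A⁻]/[HA]). 4.04 = 4.2007 + log(ratio). log(ratio) = 4.04 − 4.2007 = -0.1607. ratio = 10^(-0.1607) = 0.691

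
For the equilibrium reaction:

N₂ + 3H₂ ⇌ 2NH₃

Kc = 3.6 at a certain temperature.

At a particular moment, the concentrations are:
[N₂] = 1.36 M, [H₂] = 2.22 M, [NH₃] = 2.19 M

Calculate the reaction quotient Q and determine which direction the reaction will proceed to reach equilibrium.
Q = 0.322, Q < K, reaction proceeds forward (toward products)

Q = ([NH₃]^2) / ([N₂] × [H₂]^3)
  = ((2.19)^2) / ((1.36)·(2.22)^3) = 4.7961/14.88 = 0.3223
Since Q = 0.3223 < Kc = 3.6, the reaction proceeds forward (toward products) to reach equilibrium.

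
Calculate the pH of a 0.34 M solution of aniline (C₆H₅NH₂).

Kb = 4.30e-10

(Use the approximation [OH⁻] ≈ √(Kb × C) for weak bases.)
pH = 9.08

[OH⁻] = √(Kb × C) = √(4.30e-10 × 0.34) = 1.2091e-05. pOH = 4.92, pH = 14 - pOH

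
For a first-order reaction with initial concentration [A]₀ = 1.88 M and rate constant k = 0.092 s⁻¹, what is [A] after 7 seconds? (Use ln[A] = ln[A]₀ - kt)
0.9874 M

ln[A] = ln[A]₀ - k·t = ln(1.88) - (0.092)·(7) = 0.6313 - 0.6440 = -0.0127
[A] = e^(-0.0127) = 0.9874 M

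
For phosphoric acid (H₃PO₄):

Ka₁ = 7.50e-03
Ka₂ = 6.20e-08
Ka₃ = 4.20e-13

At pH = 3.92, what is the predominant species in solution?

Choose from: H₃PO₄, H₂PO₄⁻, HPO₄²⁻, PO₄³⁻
H₂PO₄⁻

pKa1 = 2.12, pKa2 = 7.21, pKa3 = 12.38. Each pKa is the crossover between adjacent species; pH = 3.92 lies in the region where H₂PO₄⁻ predominates.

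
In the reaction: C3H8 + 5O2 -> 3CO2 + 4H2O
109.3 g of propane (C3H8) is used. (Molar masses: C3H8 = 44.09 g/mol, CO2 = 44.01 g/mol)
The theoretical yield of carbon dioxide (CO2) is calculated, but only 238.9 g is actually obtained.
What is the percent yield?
Moles of C3H8 = 109.3 g ÷ 44.09 g/mol = 2.47902 mol
Mole ratio: 3 mol CO2 / 1 mol C3H8
Moles of CO2 = 2.47902 × (3/1) = 7.43706 mol
Theoretical yield = 7.43706 mol × 44.01 g/mol = 327.31 g
Actual yield = 238.9 g
Percent yield = (238.9 / 327.31) × 100% = 73.0%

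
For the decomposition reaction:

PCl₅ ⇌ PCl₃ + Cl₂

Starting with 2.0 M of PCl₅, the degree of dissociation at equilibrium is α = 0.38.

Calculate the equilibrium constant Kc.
K_c = 0.4658

x = α·[A]₀ = 0.38 × 2.0 = 0.76 M dissociated.
At eq: [PCl₅] = 2.0 − 0.76 = 1.24 M; [PCl₃] = [Cl₂] = x = 0.76 M.
Kc = [PCl₃][Cl₂]/[PCl₅] = (0.76)²/1.24 = 0.4658.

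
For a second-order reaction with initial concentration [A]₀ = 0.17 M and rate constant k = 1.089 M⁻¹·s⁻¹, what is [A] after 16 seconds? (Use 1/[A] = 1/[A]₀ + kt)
0.0429 M

1/[A] = 1/[A]₀ + k·t = 1/0.17 + (1.089)·(16) = 5.8824 + 17.4240 = 23.3064
[A] = 1/23.3064 = 0.0429 M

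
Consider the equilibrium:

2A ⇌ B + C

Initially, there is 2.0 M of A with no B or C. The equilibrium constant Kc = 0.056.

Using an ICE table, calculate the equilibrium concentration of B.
[B] = 0.321 M

ICE: [A] = 2.0 − 2x, [B] = [C] = x.
Kc = x²/(2.0 − 2x)² = 0.056 ⇒ √Kc = x/(2.0 − 2x).
x = √0.056·2.0/(1 + 2√0.056) = 0.23664·2.0/1.4733 = 0.32125.
[B] = x = 0.321 M.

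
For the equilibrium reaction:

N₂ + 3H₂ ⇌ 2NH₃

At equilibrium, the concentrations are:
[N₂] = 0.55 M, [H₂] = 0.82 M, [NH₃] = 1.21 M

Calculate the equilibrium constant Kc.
K_c = 4.8280

Kc = ([NH₃]^2) / ([N₂] × [H₂]^3)
   = ((1.21)^2) / ((0.55)·(0.82)^3)
   = 1.4641 / 0.30325 = 4.8280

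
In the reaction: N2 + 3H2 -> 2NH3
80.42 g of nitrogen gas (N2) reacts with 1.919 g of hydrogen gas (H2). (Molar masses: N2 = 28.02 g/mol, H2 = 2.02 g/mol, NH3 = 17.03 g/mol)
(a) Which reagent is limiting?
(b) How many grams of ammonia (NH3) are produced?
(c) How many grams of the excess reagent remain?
(a) H2, (b) 10.79 g, (c) 71.55 g

Moles of N2 = 80.42 g ÷ 28.02 g/mol = 2.87009 mol
Moles of H2 = 1.919 g ÷ 2.02 g/mol = 0.95 mol
Moles ÷ coefficient: N2: 2.87009/1 = 2.87, H2: 0.95/3 = 0.3167
(a) H2 has the smaller value, so H2 is the limiting reagent.
(b) Moles of NH3 = 0.95 mol H2 × (2/3) = 0.633333 mol; mass = 0.633333 mol × 17.03 g/mol = 10.79 g
(c) N2 consumed = 0.95 × (1/3) = 0.316667 mol; remaining = 2.87009 − 0.316667 = 2.55343 mol; mass = 2.55343 mol × 28.02 g/mol = 71.55 g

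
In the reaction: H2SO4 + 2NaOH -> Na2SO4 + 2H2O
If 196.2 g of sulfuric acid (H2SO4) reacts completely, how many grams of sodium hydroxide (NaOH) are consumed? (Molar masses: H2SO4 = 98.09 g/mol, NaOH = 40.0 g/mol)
Moles of H2SO4 = 196.2 g ÷ 98.09 g/mol = 2.0002 mol
Mole ratio: 2 mol NaOH / 1 mol H2SO4
Moles of NaOH = 2.0002 × (2/1) = 4.00041 mol
Mass of NaOH = 4.00041 mol × 40.0 g/mol = 160 g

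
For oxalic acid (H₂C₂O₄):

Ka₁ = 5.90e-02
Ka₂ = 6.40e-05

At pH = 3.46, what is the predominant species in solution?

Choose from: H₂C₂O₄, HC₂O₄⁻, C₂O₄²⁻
HC₂O₄⁻

pKa1 = 1.23, pKa2 = 4.19. Each pKa is the crossover between adjacent species; pH = 3.46 lies in the region where HC₂O₄⁻ predominates.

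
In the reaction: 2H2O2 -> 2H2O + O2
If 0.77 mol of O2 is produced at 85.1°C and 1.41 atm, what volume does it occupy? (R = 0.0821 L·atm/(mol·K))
T = 85.1°C + 273.15 = 358.25 K
V = nRT/P = (0.77 × 0.0821 × 358.25) / 1.41
V = 16.06 L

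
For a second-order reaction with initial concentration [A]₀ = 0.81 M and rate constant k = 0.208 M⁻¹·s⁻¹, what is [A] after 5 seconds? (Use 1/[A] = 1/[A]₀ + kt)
0.4396 M

1/[A] = 1/[A]₀ + k·t = 1/0.81 + (0.208)·(5) = 1.2346 + 1.0400 = 2.2746
[A] = 1/2.2746 = 0.4396 M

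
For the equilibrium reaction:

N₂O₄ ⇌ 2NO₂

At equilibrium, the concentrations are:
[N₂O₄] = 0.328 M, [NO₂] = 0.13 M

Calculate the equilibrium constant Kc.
K_c = 0.0515

Kc = ([NO₂]^2) / ([N₂O₄])
   = ((0.13)^2) / ((0.328))
   = 0.0169 / 0.328 = 0.0515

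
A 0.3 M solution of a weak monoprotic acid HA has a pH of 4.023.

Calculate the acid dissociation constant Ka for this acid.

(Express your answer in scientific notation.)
K_a = 3.00e-08

[H⁺] = 10^(−pH) = 10^(−4.023) = 9.484e-05 M. For HA ⇌ H⁺ + A⁻, Ka = x²/(C − x) = (9.484e-05)²/(0.3 − 9.484e-05) = 3.00e-08.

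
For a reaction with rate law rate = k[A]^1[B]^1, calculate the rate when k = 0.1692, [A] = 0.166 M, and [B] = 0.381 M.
0.0107 M/s

rate = k·[A]^1·[B]^1 = 0.1692·(0.166)^1·(0.381)^1 = 0.1692·0.166·0.381 = 0.0107 M/s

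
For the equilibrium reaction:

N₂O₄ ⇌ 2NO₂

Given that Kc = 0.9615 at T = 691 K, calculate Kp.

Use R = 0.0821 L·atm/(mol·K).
K_p = 54.5470

Δn = (moles gaseous products) − (moles gaseous reactants) = 1
T = 691 K; RT = 0.0821 × 691 = 56.7311
Kp = Kc·(RT)^Δn = 0.9615 × (56.7311)^1 = 0.9615 × 56.7311 = 54.5470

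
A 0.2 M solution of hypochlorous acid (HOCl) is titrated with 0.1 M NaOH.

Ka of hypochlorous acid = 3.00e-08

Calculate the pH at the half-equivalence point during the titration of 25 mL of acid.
pH = pKa = 7.52

At the half-equivalence point, [HA] = [A⁻], so by Henderson–Hasselbalch pH = pKa + log(1) = pKa.
pKa = −log(3.00e-08) = 7.52.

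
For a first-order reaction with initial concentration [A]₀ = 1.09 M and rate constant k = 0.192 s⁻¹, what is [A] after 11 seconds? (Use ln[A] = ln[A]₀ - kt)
0.1319 M

ln[A] = ln[A]₀ - k·t = ln(1.09) - (0.192)·(11) = 0.0862 - 2.1120 = -2.0258
[A] = e^(-2.0258) = 0.1319 M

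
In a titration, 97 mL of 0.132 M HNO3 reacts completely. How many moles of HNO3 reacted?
Moles = Molarity × Volume (L)
Moles = 0.132 M × 0.097 L = 0.0128 mol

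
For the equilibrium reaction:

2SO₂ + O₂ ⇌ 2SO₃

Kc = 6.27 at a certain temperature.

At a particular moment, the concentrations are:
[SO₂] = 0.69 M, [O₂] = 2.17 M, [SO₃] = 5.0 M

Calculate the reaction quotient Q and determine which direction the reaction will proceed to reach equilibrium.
Q = 24.198, Q > K, reaction proceeds reverse (toward reactants)

Q = ([SO₃]^2) / ([SO₂]^2 × [O₂])
  = ((5.0)^2) / ((0.69)^2·(2.17)) = 25/1.0331 = 24.2
Since Q = 24.2 > Kc = 6.27, the reaction proceeds reverse (toward reactants) to reach equilibrium.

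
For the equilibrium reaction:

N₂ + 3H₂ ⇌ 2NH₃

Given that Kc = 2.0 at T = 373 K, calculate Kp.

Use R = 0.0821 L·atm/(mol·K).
K_p = 0.0021

Δn = (moles gaseous products) − (moles gaseous reactants) = -2
T = 373 K; RT = 0.0821 × 373 = 30.6233
Kp = Kc·(RT)^Δn = 2.0 × (30.6233)^-2 = 2.0 × 0.00106634 = 0.0021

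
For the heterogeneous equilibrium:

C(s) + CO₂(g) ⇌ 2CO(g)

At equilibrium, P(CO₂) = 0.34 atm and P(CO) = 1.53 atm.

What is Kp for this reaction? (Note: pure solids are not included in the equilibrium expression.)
K_p = 6.885

Solid C is excluded.
Kp = P(CO)²/P(CO₂) = (1.53)²/0.34 = 2.341/0.34 = 6.885.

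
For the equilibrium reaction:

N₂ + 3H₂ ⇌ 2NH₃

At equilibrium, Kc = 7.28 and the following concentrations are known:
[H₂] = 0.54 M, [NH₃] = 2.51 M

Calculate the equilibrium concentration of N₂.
[N₂] = 5.4958 M

Kc = ([NH₃]^2) / ([N₂] × [H₂]^3) = 7.28
[N₂]^1 = (product terms)/(Kc · other reactant terms) = 6.3001 / (7.28 · 0.15746) = 5.4958
[N₂] = 5.4958 M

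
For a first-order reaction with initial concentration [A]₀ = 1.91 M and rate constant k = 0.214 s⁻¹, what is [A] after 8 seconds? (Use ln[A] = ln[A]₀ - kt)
0.3448 M

ln[A] = ln[A]₀ - k·t = ln(1.91) - (0.214)·(8) = 0.6471 - 1.7120 = -1.0649
[A] = e^(-1.0649) = 0.3448 M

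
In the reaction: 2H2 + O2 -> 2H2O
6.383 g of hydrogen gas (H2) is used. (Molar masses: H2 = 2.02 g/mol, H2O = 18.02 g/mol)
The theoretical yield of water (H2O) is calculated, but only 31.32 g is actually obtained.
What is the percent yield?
Moles of H2 = 6.383 g ÷ 2.02 g/mol = 3.1599 mol
Mole ratio: 2 mol H2O / 2 mol H2
Moles of H2O = 3.1599 × (2/2) = 3.1599 mol
Theoretical yield = 3.1599 mol × 18.02 g/mol = 56.941 g
Actual yield = 31.32 g
Percent yield = (31.32 / 56.941) × 100% = 55.0%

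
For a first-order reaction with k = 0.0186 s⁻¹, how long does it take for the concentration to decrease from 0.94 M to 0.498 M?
34.15 s

From ln[A] = ln[A]₀ - k·t: t = ln([A]₀/[A])/k = ln(0.94/0.498)/0.0186 = ln(1.8876)/0.0186 = 0.6353/0.0186 = 34.15 s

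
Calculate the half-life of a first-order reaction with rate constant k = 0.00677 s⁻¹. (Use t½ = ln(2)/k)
102.39 s

t½ = ln(2)/k = 0.6931/0.00677 = 102.39 s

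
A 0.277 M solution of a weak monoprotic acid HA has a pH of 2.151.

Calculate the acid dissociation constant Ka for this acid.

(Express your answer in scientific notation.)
K_a = 1.85e-04

[H⁺] = 10^(−pH) = 10^(−2.151) = 7.063e-03 M. For HA ⇌ H⁺ + A⁻, Ka = x²/(C − x) = (7.063e-03)²/(0.277 − 7.063e-03) = 1.85e-04.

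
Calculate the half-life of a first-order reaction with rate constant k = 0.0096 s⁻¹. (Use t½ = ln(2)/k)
72.20 s

t½ = ln(2)/k = 0.6931/0.0096 = 72.20 s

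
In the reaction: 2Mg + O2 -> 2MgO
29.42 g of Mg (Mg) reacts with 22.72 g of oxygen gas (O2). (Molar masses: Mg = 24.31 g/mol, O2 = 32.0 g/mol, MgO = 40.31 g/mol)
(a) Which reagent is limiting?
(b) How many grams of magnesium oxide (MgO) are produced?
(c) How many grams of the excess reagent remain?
(a) Mg, (b) 48.78 g, (c) 3.357 g

Moles of Mg = 29.42 g ÷ 24.31 g/mol = 1.2102 mol
Moles of O2 = 22.72 g ÷ 32.0 g/mol = 0.71 mol
Moles ÷ coefficient: Mg: 1.2102/2 = 0.6051, O2: 0.71/1 = 0.71
(a) Mg has the smaller value, so Mg is the limiting reagent.
(b) Moles of MgO = 1.2102 mol Mg × (2/2) = 1.2102 mol; mass = 1.2102 mol × 40.31 g/mol = 48.78 g
(c) O2 consumed = 1.2102 × (1/2) = 0.605101 mol; remaining = 0.71 − 0.605101 = 0.104899 mol; mass = 0.104899 mol × 32.0 g/mol = 3.357 g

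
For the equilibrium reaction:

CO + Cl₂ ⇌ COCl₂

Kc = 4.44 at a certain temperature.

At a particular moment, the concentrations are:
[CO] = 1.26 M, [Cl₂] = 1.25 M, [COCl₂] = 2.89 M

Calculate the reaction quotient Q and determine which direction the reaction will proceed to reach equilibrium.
Q = 1.835, Q < K, reaction proceeds forward (toward products)

Q = ([COCl₂]) / ([CO] × [Cl₂])
  = ((2.89)) / ((1.26)·(1.25)) = 2.89/1.575 = 1.835
Since Q = 1.835 < Kc = 4.44, the reaction proceeds forward (toward products) to reach equilibrium.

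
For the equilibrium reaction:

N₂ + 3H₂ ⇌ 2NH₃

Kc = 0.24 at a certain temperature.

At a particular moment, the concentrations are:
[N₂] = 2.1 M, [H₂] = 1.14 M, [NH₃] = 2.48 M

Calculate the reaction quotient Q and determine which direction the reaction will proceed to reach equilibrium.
Q = 1.977, Q > K, reaction proceeds reverse (toward reactants)

Q = ([NH₃]^2) / ([N₂] × [H₂]^3)
  = ((2.48)^2) / ((2.1)·(1.14)^3) = 6.1504/3.1112 = 1.977
Since Q = 1.977 > Kc = 0.24, the reaction proceeds reverse (toward reactants) to reach equilibrium.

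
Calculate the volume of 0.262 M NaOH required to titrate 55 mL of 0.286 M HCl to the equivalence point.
V_{base} = 60.0 mL

At equivalence: moles acid = moles base.
moles HCl = 0.286 M × 0.055 L = 0.01573 mol
V_NaOH = 0.01573 mol ÷ 0.262 M = 0.06004 L = 60.0 mL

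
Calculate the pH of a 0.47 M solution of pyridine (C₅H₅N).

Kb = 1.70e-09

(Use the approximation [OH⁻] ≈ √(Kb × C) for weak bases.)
pH = 9.45

[OH⁻] = √(Kb × C) = √(1.70e-09 × 0.47) = 2.8267e-05. pOH = 4.55, pH = 14 - pOH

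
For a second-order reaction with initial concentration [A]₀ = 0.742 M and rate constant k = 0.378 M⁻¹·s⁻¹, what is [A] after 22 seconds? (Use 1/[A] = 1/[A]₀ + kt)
0.1035 M

1/[A] = 1/[A]₀ + k·t = 1/0.742 + (0.378)·(22) = 1.3477 + 8.3160 = 9.6637
[A] = 1/9.6637 = 0.1035 M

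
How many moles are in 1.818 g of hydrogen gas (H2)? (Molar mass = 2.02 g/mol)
Moles = 1.818 g ÷ 2.02 g/mol = 0.9 mol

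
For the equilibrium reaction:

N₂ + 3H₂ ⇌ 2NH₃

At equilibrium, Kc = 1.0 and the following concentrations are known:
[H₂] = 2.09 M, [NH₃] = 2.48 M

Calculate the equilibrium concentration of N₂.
[N₂] = 0.6737 M

Kc = ([NH₃]^2) / ([N₂] × [H₂]^3) = 1.0
[N₂]^1 = (product terms)/(Kc · other reactant terms) = 6.1504 / (1.0 · 9.1293) = 0.6737
[N₂] = 0.6737 M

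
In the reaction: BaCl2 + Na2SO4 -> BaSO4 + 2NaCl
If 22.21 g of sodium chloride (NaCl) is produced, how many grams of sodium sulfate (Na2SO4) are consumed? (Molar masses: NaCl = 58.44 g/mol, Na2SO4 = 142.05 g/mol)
Moles of NaCl = 22.21 g ÷ 58.44 g/mol = 0.380048 mol
Mole ratio: 1 mol Na2SO4 / 2 mol NaCl
Moles of Na2SO4 = 0.380048 × (1/2) = 0.190024 mol
Mass of Na2SO4 = 0.190024 mol × 142.05 g/mol = 26.99 g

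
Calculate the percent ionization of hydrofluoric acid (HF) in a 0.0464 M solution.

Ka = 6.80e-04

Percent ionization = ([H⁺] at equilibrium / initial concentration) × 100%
Percent ionization = 11.4%

Let x = [H⁺]. Ka = x²/(C - x) ⇒ x² + (6.80e-04)x - (6.80e-04)(0.0464) = 0. x = 5.2874e-03. Percent = (5.2874e-03/0.0464) × 100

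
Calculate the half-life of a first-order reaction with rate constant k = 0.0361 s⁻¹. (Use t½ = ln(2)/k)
19.20 s

t½ = ln(2)/k = 0.6931/0.0361 = 19.20 s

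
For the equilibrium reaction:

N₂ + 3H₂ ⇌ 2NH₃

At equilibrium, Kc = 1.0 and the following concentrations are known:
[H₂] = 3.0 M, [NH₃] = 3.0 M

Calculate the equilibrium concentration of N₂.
[N₂] = 0.3333 M

Kc = ([NH₃]^2) / ([N₂] × [H₂]^3) = 1.0
[N₂]^1 = (product terms)/(Kc · other reactant terms) = 9 / (1.0 · 27) = 0.33333
[N₂] = 0.3333 M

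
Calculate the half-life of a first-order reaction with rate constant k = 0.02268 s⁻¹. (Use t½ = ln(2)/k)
30.56 s

t½ = ln(2)/k = 0.6931/0.02268 = 30.56 s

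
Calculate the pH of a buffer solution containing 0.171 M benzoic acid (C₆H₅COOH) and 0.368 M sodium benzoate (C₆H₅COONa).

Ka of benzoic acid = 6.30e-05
pH = 4.53

pKa = -log(6.30e-05) = 4.20. pH = pKa + log([A⁻]/[HA]) = 4.20 + log(0.368/0.171)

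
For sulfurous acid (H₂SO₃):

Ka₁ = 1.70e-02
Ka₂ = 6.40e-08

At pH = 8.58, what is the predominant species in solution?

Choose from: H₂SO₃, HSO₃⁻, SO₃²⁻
SO₃²⁻

pKa1 = 1.77, pKa2 = 7.19. Each pKa is the crossover between adjacent species; pH = 8.58 lies in the region where SO₃²⁻ predominates.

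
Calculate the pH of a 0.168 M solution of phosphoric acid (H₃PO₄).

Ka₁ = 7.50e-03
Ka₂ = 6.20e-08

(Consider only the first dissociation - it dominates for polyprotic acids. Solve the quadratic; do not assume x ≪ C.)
pH = 1.50

x² + Ka₁·x − Ka₁·C = 0 with Ka₁ = 7.50e-03, C = 0.168.
x = (−Ka₁ + √(Ka₁² + 4·Ka₁·C))/2 = 3.1944e-02 M, so pH = 1.50.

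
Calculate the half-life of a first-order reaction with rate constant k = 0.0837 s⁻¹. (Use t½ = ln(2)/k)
8.28 s

t½ = ln(2)/k = 0.6931/0.0837 = 8.28 s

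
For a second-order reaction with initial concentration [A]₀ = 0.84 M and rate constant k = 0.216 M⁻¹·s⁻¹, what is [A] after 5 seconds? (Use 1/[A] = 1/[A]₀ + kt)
0.4404 M

1/[A] = 1/[A]₀ + k·t = 1/0.84 + (0.216)·(5) = 1.1905 + 1.0800 = 2.2705
[A] = 1/2.2705 = 0.4404 M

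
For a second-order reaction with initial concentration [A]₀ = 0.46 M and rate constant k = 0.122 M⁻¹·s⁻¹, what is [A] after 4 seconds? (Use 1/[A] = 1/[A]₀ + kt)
0.3757 M

1/[A] = 1/[A]₀ + k·t = 1/0.46 + (0.122)·(4) = 2.1739 + 0.4880 = 2.6619
[A] = 1/2.6619 = 0.3757 M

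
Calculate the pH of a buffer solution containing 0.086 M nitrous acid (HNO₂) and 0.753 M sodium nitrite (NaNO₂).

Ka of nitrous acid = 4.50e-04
pH = 4.29

pKa = -log(4.50e-04) = 3.35. pH = pKa + log([A⁻]/[HA]) = 3.35 + log(0.753/0.086)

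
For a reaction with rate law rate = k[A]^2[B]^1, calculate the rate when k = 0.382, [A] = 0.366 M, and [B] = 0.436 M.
0.02231 M/s

rate = k·[A]^2·[B]^1 = 0.382·(0.366)^2·(0.436)^1 = 0.382·0.133956·0.436 = 0.02231 M/s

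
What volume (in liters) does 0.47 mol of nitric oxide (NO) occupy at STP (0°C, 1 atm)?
At STP, 1 mol of gas occupies 22.4 L
Volume = 0.47 mol × 22.4 L/mol = 10.53 L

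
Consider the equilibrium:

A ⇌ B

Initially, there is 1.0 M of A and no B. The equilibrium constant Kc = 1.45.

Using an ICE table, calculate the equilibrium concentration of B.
[B] = 0.592 M

ICE: [A] = 1.0 − x, [B] = x.
Kc = x/(1.0 − x) = 1.45 ⇒ x = 1.45·1.0/(1 + 1.45) = 1.45/2.45 = 0.5918.
[B] = x = 0.592 M.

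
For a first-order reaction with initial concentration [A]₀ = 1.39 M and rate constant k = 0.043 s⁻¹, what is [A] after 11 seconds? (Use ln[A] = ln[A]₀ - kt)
0.8662 M

ln[A] = ln[A]₀ - k·t = ln(1.39) - (0.043)·(11) = 0.3293 - 0.4730 = -0.1437
[A] = e^(-0.1437) = 0.8662 M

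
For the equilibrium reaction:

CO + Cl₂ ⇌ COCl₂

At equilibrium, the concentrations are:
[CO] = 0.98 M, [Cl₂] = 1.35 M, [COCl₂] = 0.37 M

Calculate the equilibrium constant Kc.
K_c = 0.2797

Kc = ([COCl₂]) / ([CO] × [Cl₂])
   = ((0.37)) / ((0.98)·(1.35))
   = 0.37 / 1.323 = 0.2797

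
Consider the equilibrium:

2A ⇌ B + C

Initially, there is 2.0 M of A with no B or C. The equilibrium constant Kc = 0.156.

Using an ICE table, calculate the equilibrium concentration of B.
[B] = 0.441 M

ICE: [A] = 2.0 − 2x, [B] = [C] = x.
Kc = x²/(2.0 − 2x)² = 0.156 ⇒ √Kc = x/(2.0 − 2x).
x = √0.156·2.0/(1 + 2√0.156) = 0.39497·2.0/1.7899 = 0.44132.
[B] = x = 0.441 M.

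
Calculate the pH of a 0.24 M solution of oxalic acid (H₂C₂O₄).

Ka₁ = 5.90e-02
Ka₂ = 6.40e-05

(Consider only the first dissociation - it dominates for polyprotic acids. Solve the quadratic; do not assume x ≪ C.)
pH = 1.03

x² + Ka₁·x − Ka₁·C = 0 with Ka₁ = 5.90e-02, C = 0.24.
x = (−Ka₁ + √(Ka₁² + 4·Ka₁·C))/2 = 9.3098e-02 M, so pH = 1.03.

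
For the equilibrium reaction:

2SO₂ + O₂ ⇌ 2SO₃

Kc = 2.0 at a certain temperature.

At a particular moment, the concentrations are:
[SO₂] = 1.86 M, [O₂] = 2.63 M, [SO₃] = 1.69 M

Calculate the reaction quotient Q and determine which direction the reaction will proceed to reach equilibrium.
Q = 0.314, Q < K, reaction proceeds forward (toward products)

Q = ([SO₃]^2) / ([SO₂]^2 × [O₂])
  = ((1.69)^2) / ((1.86)^2·(2.63)) = 2.8561/9.0987 = 0.3139
Since Q = 0.3139 < Kc = 2.0, the reaction proceeds forward (toward products) to reach equilibrium.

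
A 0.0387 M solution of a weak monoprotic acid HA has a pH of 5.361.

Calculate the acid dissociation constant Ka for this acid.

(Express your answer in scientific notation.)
K_a = 4.90e-10

[H⁺] = 10^(−pH) = 10^(−5.361) = 4.355e-06 M. For HA ⇌ H⁺ + A⁻, Ka = x²/(C − x) = (4.355e-06)²/(0.0387 − 4.355e-06) = 4.90e-10.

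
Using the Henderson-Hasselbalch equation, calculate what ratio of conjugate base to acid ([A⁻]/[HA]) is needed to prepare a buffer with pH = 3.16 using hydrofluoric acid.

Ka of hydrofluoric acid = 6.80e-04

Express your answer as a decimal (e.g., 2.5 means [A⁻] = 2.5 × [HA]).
[A⁻]/[HA] = 0.983

pKa = −log(6.80e-04) = 3.1675. pH = pKa + log([A⁻]/[HA]). 3.16 = 3.1675 + log(ratio). log(ratio) = 3.16 − 3.1675 = -0.0075. ratio = 10^(-0.0075) = 0.983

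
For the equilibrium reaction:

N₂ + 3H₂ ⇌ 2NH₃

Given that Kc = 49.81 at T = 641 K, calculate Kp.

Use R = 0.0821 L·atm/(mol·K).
K_p = 0.0180

Δn = (moles gaseous products) − (moles gaseous reactants) = -2
T = 641 K; RT = 0.0821 × 641 = 52.6261
Kp = Kc·(RT)^Δn = 49.81 × (52.6261)^-2 = 49.81 × 0.000361075 = 0.0180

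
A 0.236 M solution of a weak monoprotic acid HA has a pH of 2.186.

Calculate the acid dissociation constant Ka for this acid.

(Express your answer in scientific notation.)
K_a = 1.85e-04

[H⁺] = 10^(−pH) = 10^(−2.186) = 6.516e-03 M. For HA ⇌ H⁺ + A⁻, Ka = x²/(C − x) = (6.516e-03)²/(0.236 − 6.516e-03) = 1.85e-04.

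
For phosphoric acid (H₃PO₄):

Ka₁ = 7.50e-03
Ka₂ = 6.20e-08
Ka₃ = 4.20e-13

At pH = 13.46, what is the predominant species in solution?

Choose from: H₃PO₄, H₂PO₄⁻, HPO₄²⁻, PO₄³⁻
PO₄³⁻

pKa1 = 2.12, pKa2 = 7.21, pKa3 = 12.38. Each pKa is the crossover between adjacent species; pH = 13.46 lies in the region where PO₄³⁻ predominates.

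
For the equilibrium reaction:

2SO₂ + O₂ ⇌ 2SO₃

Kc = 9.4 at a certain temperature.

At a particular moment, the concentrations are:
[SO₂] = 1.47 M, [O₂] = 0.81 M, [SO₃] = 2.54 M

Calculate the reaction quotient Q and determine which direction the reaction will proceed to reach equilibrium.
Q = 3.686, Q < K, reaction proceeds forward (toward products)

Q = ([SO₃]^2) / ([SO₂]^2 × [O₂])
  = ((2.54)^2) / ((1.47)^2·(0.81)) = 6.4516/1.7503 = 3.686
Since Q = 3.686 < Kc = 9.4, the reaction proceeds forward (toward products) to reach equilibrium.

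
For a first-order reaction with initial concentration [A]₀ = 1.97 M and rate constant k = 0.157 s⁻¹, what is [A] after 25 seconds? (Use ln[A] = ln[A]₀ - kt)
0.0389 M

ln[A] = ln[A]₀ - k·t = ln(1.97) - (0.157)·(25) = 0.6780 - 3.9250 = -3.2470
[A] = e^(-3.2470) = 0.0389 M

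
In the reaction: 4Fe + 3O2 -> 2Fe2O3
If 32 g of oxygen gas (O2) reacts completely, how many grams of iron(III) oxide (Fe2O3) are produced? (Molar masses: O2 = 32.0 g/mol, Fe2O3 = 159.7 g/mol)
Moles of O2 = 32 g ÷ 32.0 g/mol = 1 mol
Mole ratio: 2 mol Fe2O3 / 3 mol O2
Moles of Fe2O3 = 1 × (2/3) = 0.666667 mol
Mass of Fe2O3 = 0.666667 mol × 159.7 g/mol = 106.5 g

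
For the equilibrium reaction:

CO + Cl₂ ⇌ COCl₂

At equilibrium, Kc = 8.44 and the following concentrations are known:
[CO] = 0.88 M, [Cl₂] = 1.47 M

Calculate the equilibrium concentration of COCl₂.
[COCl₂] = 10.9180 M

Kc = ([COCl₂]) / ([CO] × [Cl₂]) = 8.44
[COCl₂]^1 = Kc · (reactant terms)/(other product terms) = 8.44 · 1.2936 / 1 = 10.918
[COCl₂] = 10.9180 M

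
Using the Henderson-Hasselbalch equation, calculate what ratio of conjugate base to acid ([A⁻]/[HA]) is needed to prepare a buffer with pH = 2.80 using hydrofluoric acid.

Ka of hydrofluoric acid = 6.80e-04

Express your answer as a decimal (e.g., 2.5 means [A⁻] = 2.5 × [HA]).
[A⁻]/[HA] = 0.429

pKa = −log(6.80e-04) = 3.1675. pH = pKa + log([A⁻]/[HA]). 2.80 = 3.1675 + log(ratio). log(ratio) = 2.80 − 3.1675 = -0.3675. ratio = 10^(-0.3675) = 0.429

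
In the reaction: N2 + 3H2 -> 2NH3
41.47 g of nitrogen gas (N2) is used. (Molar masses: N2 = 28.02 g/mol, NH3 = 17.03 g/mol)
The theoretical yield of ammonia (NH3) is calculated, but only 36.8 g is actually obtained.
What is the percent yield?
Moles of N2 = 41.47 g ÷ 28.02 g/mol = 1.48001 mol
Mole ratio: 2 mol NH3 / 1 mol N2
Moles of NH3 = 1.48001 × (2/1) = 2.96003 mol
Theoretical yield = 2.96003 mol × 17.03 g/mol = 50.409 g
Actual yield = 36.8 g
Percent yield = (36.8 / 50.409) × 100% = 73.0%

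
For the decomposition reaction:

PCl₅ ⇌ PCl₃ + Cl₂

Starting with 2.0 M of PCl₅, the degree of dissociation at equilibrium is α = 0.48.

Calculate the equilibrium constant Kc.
K_c = 0.8862

x = α·[A]₀ = 0.48 × 2.0 = 0.96 M dissociated.
At eq: [PCl₅] = 2.0 − 0.96 = 1.04 M; [PCl₃] = [Cl₂] = x = 0.96 M.
Kc = [PCl₃][Cl₂]/[PCl₅] = (0.96)²/1.04 = 0.8862.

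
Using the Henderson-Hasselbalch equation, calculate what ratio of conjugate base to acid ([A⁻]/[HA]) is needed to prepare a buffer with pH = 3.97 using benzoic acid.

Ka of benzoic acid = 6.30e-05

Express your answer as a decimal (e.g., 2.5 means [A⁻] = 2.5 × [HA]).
[A⁻]/[HA] = 0.588

pKa = −log(6.30e-05) = 4.2007. pH = pKa + log([A⁻]/[HA]). 3.97 = 4.2007 + log(ratio). log(ratio) = 3.97 − 4.2007 = -0.2307. ratio = 10^(-0.2307) = 0.588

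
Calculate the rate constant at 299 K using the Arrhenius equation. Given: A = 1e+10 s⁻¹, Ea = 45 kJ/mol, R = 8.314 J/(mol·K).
1.38e+02 s⁻¹

k = A·exp(-Ea/(R·T)) = 1e+10·exp(-45000/(8.314·299)) = 1e+10·exp(-18.1022) = 1e+10·1.3750e-08 = 1.38e+02 s⁻¹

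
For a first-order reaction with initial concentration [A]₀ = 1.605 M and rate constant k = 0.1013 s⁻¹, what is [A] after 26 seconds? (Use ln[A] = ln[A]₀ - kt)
0.1152 M

ln[A] = ln[A]₀ - k·t = ln(1.605) - (0.1013)·(26) = 0.4731 - 2.6338 = -2.1607
[A] = e^(-2.1607) = 0.1152 M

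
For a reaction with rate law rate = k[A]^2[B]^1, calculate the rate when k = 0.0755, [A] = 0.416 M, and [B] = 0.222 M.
0.002901 M/s

rate = k·[A]^2·[B]^1 = 0.0755·(0.416)^2·(0.222)^1 = 0.0755·0.173056·0.222 = 0.002901 M/s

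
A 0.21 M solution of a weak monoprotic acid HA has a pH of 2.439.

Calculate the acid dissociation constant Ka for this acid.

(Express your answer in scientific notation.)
K_a = 6.42e-05

[H⁺] = 10^(−pH) = 10^(−2.439) = 3.639e-03 M. For HA ⇌ H⁺ + A⁻, Ka = x²/(C − x) = (3.639e-03)²/(0.21 − 3.639e-03) = 6.42e-05.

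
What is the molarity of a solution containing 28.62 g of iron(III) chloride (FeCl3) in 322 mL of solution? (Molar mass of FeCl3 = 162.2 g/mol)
Moles of FeCl3 = 28.62 g ÷ 162.2 g/mol = 0.176449 mol
Volume = 322 mL = 0.322 L
Molarity = 0.176449 mol ÷ 0.322 L = 0.548 M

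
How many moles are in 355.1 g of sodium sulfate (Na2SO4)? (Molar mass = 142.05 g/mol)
Moles = 355.1 g ÷ 142.05 g/mol = 2.5 mol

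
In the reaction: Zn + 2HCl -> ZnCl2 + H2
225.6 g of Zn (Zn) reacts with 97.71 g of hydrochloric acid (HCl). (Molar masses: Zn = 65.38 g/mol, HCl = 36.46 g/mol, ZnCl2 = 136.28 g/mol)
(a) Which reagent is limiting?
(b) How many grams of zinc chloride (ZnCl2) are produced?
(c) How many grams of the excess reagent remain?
(a) HCl, (b) 182.6 g, (c) 138 g

Moles of Zn = 225.6 g ÷ 65.38 g/mol = 3.4506 mol
Moles of HCl = 97.71 g ÷ 36.46 g/mol = 2.67992 mol
Moles ÷ coefficient: Zn: 3.4506/1 = 3.451, HCl: 2.67992/2 = 1.34
(a) HCl has the smaller value, so HCl is the limiting reagent.
(b) Moles of ZnCl2 = 2.67992 mol HCl × (1/2) = 1.33996 mol; mass = 1.33996 mol × 136.28 g/mol = 182.6 g
(c) Zn consumed = 2.67992 × (1/2) = 1.33996 mol; remaining = 3.4506 − 1.33996 = 2.11063 mol; mass = 2.11063 mol × 65.38 g/mol = 138 g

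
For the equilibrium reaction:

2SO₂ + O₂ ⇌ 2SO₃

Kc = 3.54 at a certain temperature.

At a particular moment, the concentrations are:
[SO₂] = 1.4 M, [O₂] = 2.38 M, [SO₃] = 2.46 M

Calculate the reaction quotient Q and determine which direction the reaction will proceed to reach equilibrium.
Q = 1.297, Q < K, reaction proceeds forward (toward products)

Q = ([SO₃]^2) / ([SO₂]^2 × [O₂])
  = ((2.46)^2) / ((1.4)^2·(2.38)) = 6.0516/4.6648 = 1.297
Since Q = 1.297 < Kc = 3.54, the reaction proceeds forward (toward products) to reach equilibrium.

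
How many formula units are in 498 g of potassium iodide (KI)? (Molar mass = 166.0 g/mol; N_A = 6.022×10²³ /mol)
Moles = 498 g ÷ 166.0 g/mol = 3 mol
Formula units = 3 mol × 6.022×10²³ /mol = 1.807e+24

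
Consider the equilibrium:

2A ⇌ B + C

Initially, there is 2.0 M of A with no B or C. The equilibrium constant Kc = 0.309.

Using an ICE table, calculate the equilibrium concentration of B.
[B] = 0.526 M

ICE: [A] = 2.0 − 2x, [B] = [C] = x.
Kc = x²/(2.0 − 2x)² = 0.309 ⇒ √Kc = x/(2.0 − 2x).
x = √0.309·2.0/(1 + 2√0.309) = 0.55588·2.0/2.1118 = 0.52646.
[B] = x = 0.526 M.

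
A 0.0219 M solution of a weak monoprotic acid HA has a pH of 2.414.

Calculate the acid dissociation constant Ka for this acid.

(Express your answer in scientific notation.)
K_a = 8.23e-04

[H⁺] = 10^(−pH) = 10^(−2.414) = 3.855e-03 M. For HA ⇌ H⁺ + A⁻, Ka = x²/(C − x) = (3.855e-03)²/(0.0219 − 3.855e-03) = 8.23e-04.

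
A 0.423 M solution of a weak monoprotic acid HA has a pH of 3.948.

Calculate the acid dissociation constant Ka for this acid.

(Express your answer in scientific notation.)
K_a = 3.00e-08

[H⁺] = 10^(−pH) = 10^(−3.948) = 1.127e-04 M. For HA ⇌ H⁺ + A⁻, Ka = x²/(C − x) = (1.127e-04)²/(0.423 − 1.127e-04) = 3.00e-08.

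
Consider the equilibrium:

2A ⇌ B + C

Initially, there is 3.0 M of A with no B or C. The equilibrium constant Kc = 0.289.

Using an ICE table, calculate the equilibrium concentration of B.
[B] = 0.777 M

ICE: [A] = 3.0 − 2x, [B] = [C] = x.
Kc = x²/(3.0 − 2x)² = 0.289 ⇒ √Kc = x/(3.0 − 2x).
x = √0.289·3.0/(1 + 2√0.289) = 0.53759·3.0/2.0752 = 0.77717.
[B] = x = 0.777 M.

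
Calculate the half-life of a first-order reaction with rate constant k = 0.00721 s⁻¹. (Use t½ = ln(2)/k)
96.14 s

t½ = ln(2)/k = 0.6931/0.00721 = 96.14 s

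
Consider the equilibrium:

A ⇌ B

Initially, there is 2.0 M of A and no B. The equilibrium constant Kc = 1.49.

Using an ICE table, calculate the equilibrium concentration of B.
[B] = 1.197 M

ICE: [A] = 2.0 − x, [B] = x.
Kc = x/(2.0 − x) = 1.49 ⇒ x = 1.49·2.0/(1 + 1.49) = 2.98/2.49 = 1.197.
[B] = x = 1.197 M.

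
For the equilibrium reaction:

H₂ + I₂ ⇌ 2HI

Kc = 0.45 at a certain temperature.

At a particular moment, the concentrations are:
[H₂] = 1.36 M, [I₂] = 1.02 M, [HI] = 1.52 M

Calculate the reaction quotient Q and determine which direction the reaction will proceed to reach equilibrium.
Q = 1.666, Q > K, reaction proceeds reverse (toward reactants)

Q = ([HI]^2) / ([H₂] × [I₂])
  = ((1.52)^2) / ((1.36)·(1.02)) = 2.3104/1.3872 = 1.666
Since Q = 1.666 > Kc = 0.45, the reaction proceeds reverse (toward reactants) to reach equilibrium.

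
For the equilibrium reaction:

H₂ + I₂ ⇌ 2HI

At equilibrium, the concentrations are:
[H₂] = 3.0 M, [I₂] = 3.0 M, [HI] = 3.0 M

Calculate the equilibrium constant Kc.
K_c = 1.0000

Kc = ([HI]^2) / ([H₂] × [I₂])
   = ((3.0)^2) / ((3.0)·(3.0))
   = 9 / 9 = 1.0000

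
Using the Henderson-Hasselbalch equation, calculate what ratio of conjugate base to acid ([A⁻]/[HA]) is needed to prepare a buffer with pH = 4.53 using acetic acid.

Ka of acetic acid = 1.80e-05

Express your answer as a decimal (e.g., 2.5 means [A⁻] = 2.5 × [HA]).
[A⁻]/[HA] = 0.610

pKa = −log(1.80e-05) = 4.7447. pH = pKa + log([A⁻]/[HA]). 4.53 = 4.7447 + log(ratio). log(ratio) = 4.53 − 4.7447 = -0.2147. ratio = 10^(-0.2147) = 0.610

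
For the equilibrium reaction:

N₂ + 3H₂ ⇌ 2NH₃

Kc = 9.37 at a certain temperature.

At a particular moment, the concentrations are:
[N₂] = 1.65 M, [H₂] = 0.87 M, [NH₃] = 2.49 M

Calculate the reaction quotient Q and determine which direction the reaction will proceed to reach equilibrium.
Q = 5.706, Q < K, reaction proceeds forward (toward products)

Q = ([NH₃]^2) / ([N₂] × [H₂]^3)
  = ((2.49)^2) / ((1.65)·(0.87)^3) = 6.2001/1.0865 = 5.706
Since Q = 5.706 < Kc = 9.37, the reaction proceeds forward (toward products) to reach equilibrium.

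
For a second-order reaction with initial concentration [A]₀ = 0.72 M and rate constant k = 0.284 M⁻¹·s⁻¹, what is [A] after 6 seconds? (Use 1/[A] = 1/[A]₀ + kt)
0.3233 M

1/[A] = 1/[A]₀ + k·t = 1/0.72 + (0.284)·(6) = 1.3889 + 1.7040 = 3.0929
[A] = 1/3.0929 = 0.3233 M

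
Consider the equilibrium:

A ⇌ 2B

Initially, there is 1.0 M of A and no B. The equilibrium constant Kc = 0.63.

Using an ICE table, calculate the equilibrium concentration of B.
[B] = 0.652 M

ICE: [A] = 1.0 − x, [B] = 2x.
Kc = (2x)²/(1.0 − x) = 0.63 ⇒ 4x² + 0.63x − 0.63 = 0.
x = (−0.63 + √(0.63² + 4·4·0.63))/(2·4) = (−0.63 + √10.477)/8 = 0.32585.
[B] = 2x = 0.652 M.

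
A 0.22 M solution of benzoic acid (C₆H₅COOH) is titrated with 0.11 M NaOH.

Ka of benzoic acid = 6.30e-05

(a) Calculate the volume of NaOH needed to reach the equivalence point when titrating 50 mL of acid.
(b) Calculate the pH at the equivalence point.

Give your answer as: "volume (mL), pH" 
V = 100.0 mL, pH = 8.53

(a) At equivalence: moles acid = moles base.
moles acid = 0.22 × 0.05 = 0.011 mol; V_NaOH = 0.011/0.11 = 0.1 L = 100.0 mL.
(b) At equivalence, all acid → conjugate base A⁻ at [A⁻] = 0.011/0.15 = 0.07333 M.
Kb = Kw/Ka = 1.0e-14/6.30e-05 = 1.587e-10; [OH⁻] = √(Kb·[A⁻]) = 3.412e-06; pOH = 5.47; pH = 14 − pOH = 8.53.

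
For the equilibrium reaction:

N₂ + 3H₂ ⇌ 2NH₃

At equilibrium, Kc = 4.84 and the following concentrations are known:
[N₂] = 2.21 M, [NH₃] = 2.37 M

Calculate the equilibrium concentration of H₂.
[H₂] = 0.8068 M

Kc = ([NH₃]^2) / ([N₂] × [H₂]^3) = 4.84
[H₂]^3 = (product terms)/(Kc · other reactant terms) = 5.6169 / (4.84 · 2.21) = 0.52512
[H₂] = (0.52512)^(1/3) = 0.8068 M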